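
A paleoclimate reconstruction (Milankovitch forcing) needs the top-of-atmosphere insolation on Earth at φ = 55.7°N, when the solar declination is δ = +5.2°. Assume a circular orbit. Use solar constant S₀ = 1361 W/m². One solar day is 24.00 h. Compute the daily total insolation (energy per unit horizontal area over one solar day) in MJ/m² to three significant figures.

cos H₀ = −tan(+55.7°) tan(+5.200°) = -0.1334, H₀ = 1.7046 rad.
Bracket: H₀ sin φ sin δ + cos φ cos δ sin H₀ = 1.7046×0.82610×0.09063 + 0.56353×0.99588×0.99106 = 0.127622 + 0.556191 = 0.683813.
Q̄ = (S₀/π) × [bracket] = (1361/π) × 0.683813 = 296.24 W/m².
Daily total = Q̄ × 24.00 h × 3600 s/h = 296.24 × 24.00 × 3600 / 10⁶ = 25.60 MJ/m².

25.6 MJ/m²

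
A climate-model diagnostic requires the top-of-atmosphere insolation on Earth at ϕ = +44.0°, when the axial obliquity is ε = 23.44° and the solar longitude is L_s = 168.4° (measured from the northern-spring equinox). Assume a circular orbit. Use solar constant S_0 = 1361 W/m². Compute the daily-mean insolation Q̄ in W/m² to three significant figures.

Q̄ ≈ 349 W/m²

Solar declination: sin δ = sin ε · sin L_s = sin 23.44° × sin 168.4° = 0.07999, so δ = +4.588°.
cos h₀ = −tan(+44.0°) tan(+4.588°) = -0.0775, h₀ = 1.6484 rad.
Bracket: h₀ sin ϕ sin δ + cos ϕ cos δ sin h₀ = 1.6484×0.69466×0.07999 + 0.71934×0.99680×0.99699 = 0.091595 + 0.714880 = 0.806475.
Q̄ = (S_0/π) × [bracket] = (1361/π) × 0.806475 = 349.4 W/m².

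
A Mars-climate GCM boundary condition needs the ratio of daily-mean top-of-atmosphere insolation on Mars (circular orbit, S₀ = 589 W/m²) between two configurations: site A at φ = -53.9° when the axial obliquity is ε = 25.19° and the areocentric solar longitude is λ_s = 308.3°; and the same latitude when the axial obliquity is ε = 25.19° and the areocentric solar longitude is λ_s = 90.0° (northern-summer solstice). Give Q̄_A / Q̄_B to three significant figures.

— Configuration A (φ=-53.9°):
sin δ = sin 25.19° × sin 308.3° = -0.33402, so δ = -19.513°.
cos H₀ = −tan(-53.9°) tan(-19.513°) = -0.4860, H₀ = 2.0783 rad.
Bracket: H₀ sin φ sin δ + cos φ cos δ sin H₀ = 2.0783×-0.80799×-0.33402 + 0.58920×0.94257×0.87398 = 0.560902 + 0.485375 = 1.046277.
Q̄ = (S₀/π) × [bracket] = (589/π) × 1.046277 = 196.16 W/m².
— Configuration B (φ=-53.9°):
sin δ = sin 25.19° × sin 90.0° = 0.42562, so δ = +25.190°.
cos H₀ = −tan(-53.9°) tan(+25.190°) = 0.6450, H₀ = 0.8698 rad.
Bracket: H₀ sin φ sin δ + cos φ cos δ sin H₀ = 0.8698×-0.80799×0.42562 + 0.58920×0.90490×0.76417 = -0.299121 + 0.407430 = 0.108309.
Q̄ = (S₀/π) × [bracket] = (589/π) × 0.108309 = 20.306 W/m².
Ratio Q̄_A / Q̄_B = 196.16 / 20.306 = 9.660.

Q̄_A / Q̄_B ≈ 9.66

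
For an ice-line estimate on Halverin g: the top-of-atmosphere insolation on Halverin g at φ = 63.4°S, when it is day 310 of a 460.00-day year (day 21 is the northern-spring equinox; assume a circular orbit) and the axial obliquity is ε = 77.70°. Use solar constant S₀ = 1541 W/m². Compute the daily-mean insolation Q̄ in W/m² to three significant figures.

Q̄ ≈ 971 W/m²

Solar longitude: λ_s = 360° × (310 − 21)/460.00 = 226.174°.
sin δ = sin 77.70° × sin 226.174° = -0.70488, so δ = -44.820°.
cos H₀ = −tan(-63.4°) tan(-44.820°) = -1.9845 ≤ −1 ⇒ polar day, H₀ = π.
Bracket: H₀ sin φ sin δ + cos φ cos δ sin H₀ = 3.1416×-0.89415×-0.70488 + 0.44776×0.70932×0.00000 = 1.980051 + 0.000000 = 1.980051.
Q̄ = (S₀/π) × [bracket] = (1541/π) × 1.980051 = 971.2 W/m².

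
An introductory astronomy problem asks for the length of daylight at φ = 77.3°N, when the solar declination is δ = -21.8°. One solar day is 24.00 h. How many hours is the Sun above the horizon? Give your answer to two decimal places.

cos H₀ = −tan φ · tan δ = 1.7748 ≥ 1, so the Sun never rises (polar night) and H₀ = 0.
Daylight = 2H₀/(2π) × 24.00 h = (0.0000/π) × 24.00 = 0.00 h.

0.00 h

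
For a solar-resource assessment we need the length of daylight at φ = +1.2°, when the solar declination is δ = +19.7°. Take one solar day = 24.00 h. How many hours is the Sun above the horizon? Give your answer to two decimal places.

12.06 h

cos H₀ = −tan φ · tan δ = −tan(+1.2°) × tan(+19.700°) = -0.0075, so H₀ = 1.5783 rad = 90.43°.
Daylight = 2H₀/(2π) × 24.00 h = (1.5783/π) × 24.00 = 12.06 h.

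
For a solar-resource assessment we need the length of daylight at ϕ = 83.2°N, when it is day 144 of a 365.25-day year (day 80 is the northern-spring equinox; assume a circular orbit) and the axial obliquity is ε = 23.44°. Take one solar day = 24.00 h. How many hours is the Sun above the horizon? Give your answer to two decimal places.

Solar longitude: L_s = 360° × (144 − 80)/365.25 = 63.080°.
sin δ = sin 23.44° × sin 63.080° = 0.35468, so δ = +20.774°.
Sunrise equation: cos h₀ = −tan ϕ · tan δ = -3.1813 ≤ −1, so the Sun never sets (polar day) and h₀ = π.
Daylight = 2h₀/(2π) × 24.00 h = (3.1416/π) × 24.00 = 24.00 h.

24.00 h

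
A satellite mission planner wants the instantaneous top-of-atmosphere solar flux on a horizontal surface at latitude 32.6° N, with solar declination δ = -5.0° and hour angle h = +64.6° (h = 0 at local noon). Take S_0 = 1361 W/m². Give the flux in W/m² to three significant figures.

426 W/m²

cos θ_z = sin ϕ sin δ + cos ϕ cos δ cos h = -0.046957 + 0.359982 = 0.313025.
Flux = S_0 · cos θ_z = 1361 × 0.313025 = 426.0 W/m².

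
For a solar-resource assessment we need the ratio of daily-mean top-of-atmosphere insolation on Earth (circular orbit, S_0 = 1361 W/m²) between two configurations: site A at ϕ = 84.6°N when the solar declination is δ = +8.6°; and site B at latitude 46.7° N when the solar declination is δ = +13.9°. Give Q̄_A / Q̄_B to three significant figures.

— Configuration A (ϕ=+84.6°):
cos h₀ = −tan(+84.6°) tan(+8.600°) = -1.5999 ≤ −1 ⇒ polar day, h₀ = π.
Bracket: h₀ sin ϕ sin δ + cos ϕ cos δ sin h₀ = 3.1416×0.99556×0.14954 + 0.09411×0.98876×0.00000 = 0.467709 + 0.000000 = 0.467709.
Q̄ = (S_0/π) × [bracket] = (1361/π) × 0.467709 = 202.62 W/m².
— Configuration B (ϕ=+46.7°):
cos h₀ = −tan(+46.7°) tan(+13.900°) = -0.2626, h₀ = 1.8365 rad.
Bracket: h₀ sin ϕ sin δ + cos ϕ cos δ sin h₀ = 1.8365×0.72777×0.24023 + 0.68582×0.97072×0.96490 = 0.321079 + 0.642372 = 0.963451.
Q̄ = (S_0/π) × [bracket] = (1361/π) × 0.963451 = 417.39 W/m².
Ratio Q̄_A / Q̄_B = 202.62 / 417.39 = 0.4854.

Q̄_A / Q̄_B ≈ 0.485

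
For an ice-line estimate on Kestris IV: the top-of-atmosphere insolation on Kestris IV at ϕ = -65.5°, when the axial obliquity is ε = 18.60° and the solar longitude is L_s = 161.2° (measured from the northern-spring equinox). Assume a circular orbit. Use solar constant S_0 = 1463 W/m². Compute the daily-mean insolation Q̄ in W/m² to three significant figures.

Solar declination: sin δ = sin ε · sin L_s = sin 18.60° × sin 161.2° = 0.10279, so δ = +5.900°.
cos h₀ = −tan(-65.5°) tan(+5.900°) = 0.2268, h₀ = 1.3421 rad.
Bracket: h₀ sin ϕ sin δ + cos ϕ cos δ sin h₀ = 1.3421×-0.90996×0.10279 + 0.41469×0.99470×0.97395 = -0.125533 + 0.401747 = 0.276214.
Q̄ = (S_0/π) × [bracket] = (1463/π) × 0.276214 = 128.6 W/m².

Q̄ ≈ 129 W/m²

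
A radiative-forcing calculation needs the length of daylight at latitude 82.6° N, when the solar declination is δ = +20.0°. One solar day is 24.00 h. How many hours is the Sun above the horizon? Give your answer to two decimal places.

24.00 h

Sunrise equation: cos H₀ = −tan φ · tan δ = -2.8024 ≤ −1, so the Sun never sets (polar day) and H₀ = π.
Daylight = 2H₀/(2π) × 24.00 h = (3.1416/π) × 24.00 = 24.00 h.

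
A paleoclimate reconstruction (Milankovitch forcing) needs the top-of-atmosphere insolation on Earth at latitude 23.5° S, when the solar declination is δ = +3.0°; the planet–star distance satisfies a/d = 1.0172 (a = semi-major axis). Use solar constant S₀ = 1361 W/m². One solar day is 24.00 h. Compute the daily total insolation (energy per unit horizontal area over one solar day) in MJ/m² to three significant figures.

cos H₀ = −tan(-23.5°) tan(+3.000°) = 0.0228, H₀ = 1.5480 rad.
Bracket: H₀ sin φ sin δ + cos φ cos δ sin H₀ = 1.5480×-0.39875×0.05234 + 0.91706×0.99863×0.99974 = -0.032308 + 0.915566 = 0.883258.
Inverse-square distance factor (a/d)² = 1.0172² = 1.034696.
Q̄ = (S₀/π) × 1.034696 × [bracket] = (1361/π) × 1.034696 × 0.883258 = 395.92 W/m².
Daily total = Q̄ × 24.00 h × 3600 s/h = 395.92 × 24.00 × 3600 / 10⁶ = 34.21 MJ/m².

34.2 MJ/m²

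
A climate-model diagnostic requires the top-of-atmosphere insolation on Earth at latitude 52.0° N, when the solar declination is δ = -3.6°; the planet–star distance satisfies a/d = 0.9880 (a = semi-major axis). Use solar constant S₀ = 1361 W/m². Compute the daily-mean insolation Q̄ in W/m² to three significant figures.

Q̄ ≈ 228 W/m²

cos H₀ = −tan(+52.0°) tan(-3.600°) = 0.0805, H₀ = 1.4902 rad.
Bracket: H₀ sin φ sin δ + cos φ cos δ sin H₀ = 1.4902×0.78801×-0.06279 + 0.61566×0.99803×0.99675 = -0.073734 + 0.612450 = 0.538716.
Inverse-square distance factor (a/d)² = 0.9880² = 0.976144.
Q̄ = (S₀/π) × 0.976144 × [bracket] = (1361/π) × 0.976144 × 0.538716 = 227.8 W/m².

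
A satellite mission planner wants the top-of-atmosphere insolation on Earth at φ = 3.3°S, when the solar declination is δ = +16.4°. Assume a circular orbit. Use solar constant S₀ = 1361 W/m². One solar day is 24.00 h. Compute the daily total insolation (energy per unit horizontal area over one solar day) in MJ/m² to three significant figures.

34.9 MJ/m²

cos H₀ = −tan(-3.3°) tan(+16.400°) = 0.0170, H₀ = 1.5538 rad.
Bracket: H₀ sin φ sin δ + cos φ cos δ sin H₀ = 1.5538×-0.05756×0.28234 + 0.99834×0.95931×0.99986 = -0.025252 + 0.957583 = 0.932331.
Q̄ = (S₀/π) × [bracket] = (1361/π) × 0.932331 = 403.90 W/m².
Daily total = Q̄ × 24.00 h × 3600 s/h = 403.90 × 24.00 × 3600 / 10⁶ = 34.90 MJ/m².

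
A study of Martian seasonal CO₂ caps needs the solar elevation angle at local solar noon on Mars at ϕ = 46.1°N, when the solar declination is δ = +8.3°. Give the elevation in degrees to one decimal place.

52.2°

At local noon the hour angle is zero, so the zenith angle equals |ϕ − δ| = |+46.1° − (+8.300°)| = 37.800°.
Elevation = 90° − 37.800° = 52.2°.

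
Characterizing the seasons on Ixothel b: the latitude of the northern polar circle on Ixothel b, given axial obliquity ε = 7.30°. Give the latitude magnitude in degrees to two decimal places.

82.70°

The polar circle is the lowest latitude that experiences at least one full rotation of continuous daylight at the northern-summer solstice; it lies at |ϕ| = 90° − ε = 90° − 7.30° = 82.70°.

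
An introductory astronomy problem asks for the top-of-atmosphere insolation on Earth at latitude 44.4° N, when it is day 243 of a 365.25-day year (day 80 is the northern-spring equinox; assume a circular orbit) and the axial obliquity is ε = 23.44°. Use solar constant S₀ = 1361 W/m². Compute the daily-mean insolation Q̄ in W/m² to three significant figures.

Solar longitude: λ_s = 360° × (243 − 80)/365.25 = 160.657°.
sin δ = sin 23.44° × sin 160.657° = 0.13176, so δ = +7.571°.
cos H₀ = −tan(+44.4°) tan(+7.571°) = -0.1302, H₀ = 1.7013 rad.
Bracket: H₀ sin φ sin δ + cos φ cos δ sin H₀ = 1.7013×0.69966×0.13176 + 0.71447×0.99128×0.99149 = 0.156838 + 0.702213 = 0.859051.
Q̄ = (S₀/π) × [bracket] = (1361/π) × 0.859051 = 372.2 W/m².

Q̄ ≈ 372 W/m²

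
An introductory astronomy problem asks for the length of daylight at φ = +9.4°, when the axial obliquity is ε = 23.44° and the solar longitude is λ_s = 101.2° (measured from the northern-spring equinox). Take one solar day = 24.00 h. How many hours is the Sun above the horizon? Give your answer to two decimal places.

Solar declination: sin δ = sin ε · sin λ_s = sin 23.44° × sin 101.2° = 0.39021, so δ = +22.968°.
cos H₀ = −tan φ · tan δ = −tan(+9.4°) × tan(+22.968°) = -0.0702, so H₀ = 1.6410 rad = 94.02°.
Daylight = 2H₀/(2π) × 24.00 h = (1.6410/π) × 24.00 = 12.54 h.

12.54 h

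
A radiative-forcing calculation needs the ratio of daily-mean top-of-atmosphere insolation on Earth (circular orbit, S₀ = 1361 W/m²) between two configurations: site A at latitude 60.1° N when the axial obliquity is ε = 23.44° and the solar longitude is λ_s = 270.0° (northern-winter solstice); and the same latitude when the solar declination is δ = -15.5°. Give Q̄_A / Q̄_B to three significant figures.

— Configuration A (φ=+60.1°):
Solar declination: sin δ = sin ε · sin λ_s = sin 23.44° × sin 270.0° = -0.39779, so δ = -23.440°.
cos H₀ = −tan(+60.1°) tan(-23.440°) = 0.7540, H₀ = 0.7167 rad.
Bracket: H₀ sin φ sin δ + cos φ cos δ sin H₀ = 0.7167×0.86690×-0.39779 + 0.49849×0.91748×0.65688 = -0.247150 + 0.300427 = 0.053277.
Q̄ = (S₀/π) × [bracket] = (1361/π) × 0.053277 = 23.081 W/m².
— Configuration B (φ=+60.1°):
cos H₀ = −tan(+60.1°) tan(-15.500°) = 0.4823, H₀ = 1.0675 rad.
Bracket: H₀ sin φ sin δ + cos φ cos δ sin H₀ = 1.0675×0.86690×-0.26724 + 0.49849×0.96363×0.87602 = -0.247308 + 0.420805 = 0.173497.
Q̄ = (S₀/π) × [bracket] = (1361/π) × 0.173497 = 75.162 W/m².
Ratio Q̄_A / Q̄_B = 23.081 / 75.162 = 0.3071.

Q̄_A / Q̄_B ≈ 0.307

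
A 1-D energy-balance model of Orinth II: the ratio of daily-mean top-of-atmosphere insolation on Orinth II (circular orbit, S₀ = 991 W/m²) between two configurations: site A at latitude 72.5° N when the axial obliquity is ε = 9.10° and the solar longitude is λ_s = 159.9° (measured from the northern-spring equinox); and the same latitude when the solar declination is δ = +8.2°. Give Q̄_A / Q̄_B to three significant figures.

— Configuration A (φ=+72.5°):
Solar declination: sin δ = sin ε · sin λ_s = sin 9.10° × sin 159.9° = 0.05435, so δ = +3.116°.
cos H₀ = −tan(+72.5°) tan(+3.116°) = -0.1726, H₀ = 1.7443 rad.
Bracket: H₀ sin φ sin δ + cos φ cos δ sin H₀ = 1.7443×0.95372×0.05435 + 0.30071×0.99852×0.98499 = 0.090415 + 0.295758 = 0.386173.
Q̄ = (S₀/π) × [bracket] = (991/π) × 0.386173 = 121.82 W/m².
— Configuration B (φ=+72.5°):
cos H₀ = −tan(+72.5°) tan(+8.200°) = -0.4570, H₀ = 2.0455 rad.
Bracket: H₀ sin φ sin δ + cos φ cos δ sin H₀ = 2.0455×0.95372×0.14263 + 0.30071×0.98978×0.88945 = 0.278247 + 0.264733 = 0.542980.
Q̄ = (S₀/π) × [bracket] = (991/π) × 0.542980 = 171.28 W/m².
Ratio Q̄_A / Q̄_B = 121.82 / 171.28 = 0.7112.

Q̄_A / Q̄_B ≈ 0.711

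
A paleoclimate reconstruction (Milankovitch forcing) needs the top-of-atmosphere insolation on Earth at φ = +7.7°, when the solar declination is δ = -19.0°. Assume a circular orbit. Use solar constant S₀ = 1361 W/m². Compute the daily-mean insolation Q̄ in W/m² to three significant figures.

Q̄ ≈ 377 W/m²

cos H₀ = −tan(+7.7°) tan(-19.000°) = 0.0466, H₀ = 1.5242 rad.
Bracket: H₀ sin φ sin δ + cos φ cos δ sin H₀ = 1.5242×0.13399×-0.32557 + 0.99098×0.94552×0.99892 = -0.066490 + 0.935979 = 0.869489.
Q̄ = (S₀/π) × [bracket] = (1361/π) × 0.869489 = 376.7 W/m².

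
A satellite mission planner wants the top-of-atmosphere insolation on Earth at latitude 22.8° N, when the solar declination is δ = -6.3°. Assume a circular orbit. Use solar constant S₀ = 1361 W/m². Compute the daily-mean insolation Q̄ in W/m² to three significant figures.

cos H₀ = −tan(+22.8°) tan(-6.300°) = 0.0464, H₀ = 1.5244 rad.
Bracket: H₀ sin φ sin δ + cos φ cos δ sin H₀ = 1.5244×0.38752×-0.10973 + 0.92186×0.99396×0.99892 = -0.064821 + 0.915302 = 0.850481.
Q̄ = (S₀/π) × [bracket] = (1361/π) × 0.850481 = 368.4 W/m².

Q̄ ≈ 368 W/m²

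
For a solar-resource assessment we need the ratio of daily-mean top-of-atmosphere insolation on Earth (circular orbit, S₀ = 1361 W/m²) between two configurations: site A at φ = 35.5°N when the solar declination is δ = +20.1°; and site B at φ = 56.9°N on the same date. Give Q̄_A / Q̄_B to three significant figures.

— Configuration A (φ=+35.5°):
cos H₀ = −tan(+35.5°) tan(+20.100°) = -0.2610, H₀ = 1.8349 rad.
Bracket: H₀ sin φ sin δ + cos φ cos δ sin H₀ = 1.8349×0.58070×0.34366 + 0.81412×0.93909×0.96533 = 0.366179 + 0.738026 = 1.104205.
Q̄ = (S₀/π) × [bracket] = (1361/π) × 1.104205 = 478.36 W/m².
— Configuration B (φ=+56.9°):
cos H₀ = −tan(+56.9°) tan(+20.100°) = -0.5614, H₀ = 2.1668 rad.
Bracket: H₀ sin φ sin δ + cos φ cos δ sin H₀ = 2.1668×0.83772×0.34366 + 0.54610×0.93909×0.82757 = 0.623802 + 0.424409 = 1.048211.
Q̄ = (S₀/π) × [bracket] = (1361/π) × 1.048211 = 454.11 W/m².
Ratio Q̄_A / Q̄_B = 478.36 / 454.11 = 1.053.

Q̄_A / Q̄_B ≈ 1.05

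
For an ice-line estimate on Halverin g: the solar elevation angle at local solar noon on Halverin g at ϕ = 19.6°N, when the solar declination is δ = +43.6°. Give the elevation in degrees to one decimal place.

66.0°

At local noon the hour angle is zero, so the zenith angle equals |ϕ − δ| = |+19.6° − (+43.600°)| = 24.000°.
Elevation = 90° − 24.000° = 66.0°.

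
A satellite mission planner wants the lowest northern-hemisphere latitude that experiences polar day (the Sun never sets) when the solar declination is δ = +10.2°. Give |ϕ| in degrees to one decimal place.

|ϕ| = 79.8°

Polar day requires cos h₀ = −tan ϕ tan δ ≤ −1, i.e. tan ϕ tan δ ≥ 1.
The boundary is |tan ϕ| · |tan δ| = 1, so |ϕ| = 90° − |δ| = 90° − 10.2° = 79.8° in the northern hemisphere.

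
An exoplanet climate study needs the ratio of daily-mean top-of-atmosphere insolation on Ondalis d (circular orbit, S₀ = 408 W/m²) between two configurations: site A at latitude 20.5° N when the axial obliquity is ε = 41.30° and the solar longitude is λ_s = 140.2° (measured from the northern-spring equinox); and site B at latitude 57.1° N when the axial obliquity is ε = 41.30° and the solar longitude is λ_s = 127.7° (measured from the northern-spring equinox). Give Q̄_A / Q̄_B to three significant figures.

Q̄_A / Q̄_B ≈ 0.791

— Configuration A (φ=+20.5°):
Solar declination: sin δ = sin ε · sin λ_s = sin 41.30° × sin 140.2° = 0.42247, so δ = +24.991°.
cos H₀ = −tan(+20.5°) tan(+24.991°) = -0.1743, H₀ = 1.7460 rad.
Bracket: H₀ sin φ sin δ + cos φ cos δ sin H₀ = 1.7460×0.35021×0.42247 + 0.93667×0.90638×0.98470 = 0.258326 + 0.835990 = 1.094316.
Q̄ = (S₀/π) × [bracket] = (408/π) × 1.094316 = 142.12 W/m².
— Configuration B (φ=+57.1°):
Solar declination: sin δ = sin ε · sin λ_s = sin 41.30° × sin 127.7° = 0.52221, so δ = +31.481°.
cos H₀ = −tan(+57.1°) tan(+31.481°) = -0.9465, H₀ = 2.8131 rad.
Bracket: H₀ sin φ sin δ + cos φ cos δ sin H₀ = 2.8131×0.83962×0.52221 + 0.54317×0.85282×0.32263 = 1.233426 + 0.149451 = 1.382877.
Q̄ = (S₀/π) × [bracket] = (408/π) × 1.382877 = 179.59 W/m².
Ratio Q̄_A / Q̄_B = 142.12 / 179.59 = 0.7914.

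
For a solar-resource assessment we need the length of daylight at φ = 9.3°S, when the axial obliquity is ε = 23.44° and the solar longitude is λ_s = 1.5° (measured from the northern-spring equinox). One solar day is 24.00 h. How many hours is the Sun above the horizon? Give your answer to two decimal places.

11.99 h

Solar declination: sin δ = sin ε · sin λ_s = sin 23.44° × sin 1.5° = 0.01041, so δ = +0.597°.
cos H₀ = −tan φ · tan δ = −tan(-9.3°) × tan(+0.597°) = 0.0017, so H₀ = 1.5691 rad = 89.90°.
Daylight = 2H₀/(2π) × 24.00 h = (1.5691/π) × 24.00 = 11.99 h.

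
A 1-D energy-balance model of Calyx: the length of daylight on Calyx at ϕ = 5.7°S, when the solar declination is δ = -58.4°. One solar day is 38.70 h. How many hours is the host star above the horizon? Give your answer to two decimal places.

21.36 h

cos h₀ = −tan ϕ · tan δ = −tan(-5.7°) × tan(-58.400°) = -0.1622, so h₀ = 1.7338 rad = 99.34°.
Daylight = 2h₀/(2π) × 38.70 h = (1.7338/π) × 38.70 = 21.36 h.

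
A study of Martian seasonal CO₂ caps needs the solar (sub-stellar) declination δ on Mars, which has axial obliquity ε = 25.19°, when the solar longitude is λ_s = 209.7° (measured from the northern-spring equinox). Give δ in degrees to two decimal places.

δ = -12.17°

sin δ = sin ε · sin λ_s = sin 25.19° × sin 209.7° = -0.210878.
δ = arcsin(-0.210878) = -12.17°.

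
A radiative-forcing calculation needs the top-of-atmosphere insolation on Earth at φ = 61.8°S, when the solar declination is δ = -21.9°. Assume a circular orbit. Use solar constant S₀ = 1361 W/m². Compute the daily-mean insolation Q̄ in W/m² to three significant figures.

cos H₀ = −tan(-61.8°) tan(-21.900°) = -0.7497, H₀ = 2.4184 rad.
Bracket: H₀ sin φ sin δ + cos φ cos δ sin H₀ = 2.4184×-0.88130×-0.37299 + 0.47255×0.92784×0.66175 = 0.794967 + 0.290145 = 1.085112.
Q̄ = (S₀/π) × [bracket] = (1361/π) × 1.085112 = 470.1 W/m².

Q̄ ≈ 470 W/m²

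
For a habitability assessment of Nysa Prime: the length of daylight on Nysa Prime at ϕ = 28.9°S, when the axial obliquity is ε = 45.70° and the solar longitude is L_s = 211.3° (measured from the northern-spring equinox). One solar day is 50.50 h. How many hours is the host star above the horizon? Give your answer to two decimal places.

Solar declination: sin δ = sin ε · sin L_s = sin 45.70° × sin 211.3° = -0.37182, so δ = -21.828°.
cos h₀ = −tan ϕ · tan δ = −tan(-28.9°) × tan(-21.828°) = -0.2211, so h₀ = 1.7937 rad = 102.77°.
Daylight = 2h₀/(2π) × 50.50 h = (1.7937/π) × 50.50 = 28.83 h.

28.83 h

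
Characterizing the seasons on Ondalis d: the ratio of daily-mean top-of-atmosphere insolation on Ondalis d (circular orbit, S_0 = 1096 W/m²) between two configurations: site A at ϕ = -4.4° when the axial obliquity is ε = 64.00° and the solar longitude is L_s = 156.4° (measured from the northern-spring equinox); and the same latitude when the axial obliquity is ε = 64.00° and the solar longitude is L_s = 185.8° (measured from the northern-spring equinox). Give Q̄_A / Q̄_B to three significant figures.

— Configuration A (ϕ=-4.4°):
Solar declination: sin δ = sin ε · sin L_s = sin 64.00° × sin 156.4° = 0.35983, so δ = +21.090°.
cos h₀ = −tan(-4.4°) tan(+21.090°) = 0.0297, h₀ = 1.5411 rad.
Bracket: h₀ sin ϕ sin δ + cos ϕ cos δ sin h₀ = 1.5411×-0.07672×0.35983 + 0.99705×0.93302×0.99956 = -0.042544 + 0.929858 = 0.887314.
Q̄ = (S_0/π) × [bracket] = (1096/π) × 0.887314 = 309.56 W/m².
— Configuration B (ϕ=-4.4°):
Solar declination: sin δ = sin ε · sin L_s = sin 64.00° × sin 185.8° = -0.09083, so δ = -5.211°.
cos h₀ = −tan(-4.4°) tan(-5.211°) = -0.0070, h₀ = 1.5778 rad.
Bracket: h₀ sin ϕ sin δ + cos ϕ cos δ sin h₀ = 1.5778×-0.07672×-0.09083 + 0.99705×0.99587×0.99998 = 0.010995 + 0.992912 = 1.003907.
Q̄ = (S_0/π) × [bracket] = (1096/π) × 1.003907 = 350.23 W/m².
Ratio Q̄_A / Q̄_B = 309.56 / 350.23 = 0.8839.

Q̄_A / Q̄_B ≈ 0.884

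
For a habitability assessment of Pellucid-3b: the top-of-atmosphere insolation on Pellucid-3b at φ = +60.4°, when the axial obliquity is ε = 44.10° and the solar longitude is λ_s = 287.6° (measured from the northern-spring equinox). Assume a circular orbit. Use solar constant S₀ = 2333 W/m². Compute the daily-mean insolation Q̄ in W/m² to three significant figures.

Q̄ ≈ 0.00 W/m²

Solar declination: sin δ = sin ε · sin λ_s = sin 44.10° × sin 287.6° = -0.66334, so δ = -41.555°.
cos H₀ = −tan(+60.4°) tan(-41.555°) = 1.5604 ≥ 1 ⇒ polar night, H₀ = 0 and Q̄ = 0.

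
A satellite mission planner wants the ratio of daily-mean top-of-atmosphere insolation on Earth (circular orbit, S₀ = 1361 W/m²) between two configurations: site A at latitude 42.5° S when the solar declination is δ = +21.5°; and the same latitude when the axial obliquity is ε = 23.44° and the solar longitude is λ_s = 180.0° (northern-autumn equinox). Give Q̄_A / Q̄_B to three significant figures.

— Configuration A (φ=-42.5°):
cos H₀ = −tan(-42.5°) tan(+21.500°) = 0.3610, H₀ = 1.2015 rad.
Bracket: H₀ sin φ sin δ + cos φ cos δ sin H₀ = 1.2015×-0.67559×0.36650 + 0.73728×0.93042×0.93258 = -0.297496 + 0.639731 = 0.342235.
Q̄ = (S₀/π) × [bracket] = (1361/π) × 0.342235 = 148.26 W/m².
— Configuration B (φ=-42.5°):
Solar declination: sin δ = sin ε · sin λ_s = sin 23.44° × sin 180.0° = 0.00000, so δ = +0.000°.
cos H₀ = −tan(-42.5°) tan(+0.000°) = 0.0000, H₀ = 1.5708 rad.
Bracket: H₀ sin φ sin δ + cos φ cos δ sin H₀ = 1.5708×-0.67559×0.00000 + 0.73728×1.00000×1.00000 = -0.000000 + 0.737280 = 0.737280.
Q̄ = (S₀/π) × [bracket] = (1361/π) × 0.737280 = 319.40 W/m².
Ratio Q̄_A / Q̄_B = 148.26 / 319.40 = 0.4642.

Q̄_A / Q̄_B ≈ 0.464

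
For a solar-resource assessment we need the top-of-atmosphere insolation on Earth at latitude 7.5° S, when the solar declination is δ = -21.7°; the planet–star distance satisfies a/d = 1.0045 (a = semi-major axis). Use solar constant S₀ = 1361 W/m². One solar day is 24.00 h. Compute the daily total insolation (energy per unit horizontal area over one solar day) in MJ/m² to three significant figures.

cos H₀ = −tan(-7.5°) tan(-21.700°) = -0.0524, H₀ = 1.6232 rad.
Bracket: H₀ sin φ sin δ + cos φ cos δ sin H₀ = 1.6232×-0.13053×-0.36975 + 0.99144×0.92913×0.99863 = 0.078341 + 0.919915 = 0.998256.
Inverse-square distance factor (a/d)² = 1.0045² = 1.009020.
Q̄ = (S₀/π) × 1.009020 × [bracket] = (1361/π) × 1.009020 × 0.998256 = 436.37 W/m².
Daily total = Q̄ × 24.00 h × 3600 s/h = 436.37 × 24.00 × 3600 / 10⁶ = 37.70 MJ/m².

37.7 MJ/m²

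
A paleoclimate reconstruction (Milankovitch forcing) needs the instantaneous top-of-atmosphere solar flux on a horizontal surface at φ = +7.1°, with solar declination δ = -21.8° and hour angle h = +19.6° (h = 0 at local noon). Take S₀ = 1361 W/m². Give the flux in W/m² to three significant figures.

cos θ_z = sin φ sin δ + cos φ cos δ cos h = -0.045902 + 0.867980 = 0.822078.
Flux = S₀ · cos θ_z = 1361 × 0.822078 = 1119 W/m².

1.12e+03 W/m²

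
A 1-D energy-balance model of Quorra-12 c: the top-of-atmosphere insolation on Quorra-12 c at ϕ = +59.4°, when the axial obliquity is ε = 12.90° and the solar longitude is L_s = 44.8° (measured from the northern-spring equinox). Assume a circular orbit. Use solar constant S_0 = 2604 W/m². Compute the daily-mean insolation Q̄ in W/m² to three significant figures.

Solar declination: sin δ = sin ε · sin L_s = sin 12.90° × sin 44.8° = 0.15731, so δ = +9.051°.
cos h₀ = −tan(+59.4°) tan(+9.051°) = -0.2693, h₀ = 1.8435 rad.
Bracket: h₀ sin ϕ sin δ + cos ϕ cos δ sin h₀ = 1.8435×0.86074×0.15731 + 0.50904×0.98755×0.96304 = 0.249615 + 0.484123 = 0.733738.
Q̄ = (S_0/π) × [bracket] = (2604/π) × 0.733738 = 608.2 W/m².

Q̄ ≈ 608 W/m²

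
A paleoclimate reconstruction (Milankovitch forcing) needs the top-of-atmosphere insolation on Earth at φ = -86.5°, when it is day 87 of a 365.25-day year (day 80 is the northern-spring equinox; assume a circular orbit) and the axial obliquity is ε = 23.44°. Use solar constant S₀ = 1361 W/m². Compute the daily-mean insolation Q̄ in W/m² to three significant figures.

Solar longitude: λ_s = 360° × (87 − 80)/365.25 = 6.899°.
sin δ = sin 23.44° × sin 6.899° = 0.04778, so δ = +2.739°.
cos H₀ = −tan(-86.5°) tan(+2.739°) = 0.7822, H₀ = 0.6727 rad.
Bracket: H₀ sin φ sin δ + cos φ cos δ sin H₀ = 0.6727×-0.99813×0.04778 + 0.06105×0.99886×0.62307 = -0.032082 + 0.037995 = 0.005913.
Q̄ = (S₀/π) × [bracket] = (1361/π) × 0.005913 = 2.562 W/m².

Q̄ ≈ 2.56 W/m²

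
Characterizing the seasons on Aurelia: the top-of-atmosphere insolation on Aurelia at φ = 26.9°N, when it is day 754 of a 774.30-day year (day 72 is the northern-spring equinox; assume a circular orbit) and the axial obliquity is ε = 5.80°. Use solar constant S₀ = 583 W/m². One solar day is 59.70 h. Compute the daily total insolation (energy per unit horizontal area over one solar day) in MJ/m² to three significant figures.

Solar longitude: λ_s = 360° × (754 − 72)/774.30 = 317.086°.
sin δ = sin 5.80° × sin 317.086° = -0.06881, so δ = -3.946°.
cos H₀ = −tan(+26.9°) tan(-3.946°) = 0.0350, H₀ = 1.5358 rad.
Bracket: H₀ sin φ sin δ + cos φ cos δ sin H₀ = 1.5358×0.45243×-0.06881 + 0.89180×0.99763×0.99939 = -0.047812 + 0.889144 = 0.841332.
Q̄ = (S₀/π) × [bracket] = (583/π) × 0.841332 = 156.13 W/m².
Daily total = Q̄ × 59.70 h × 3600 s/h = 156.13 × 59.70 × 3600 / 10⁶ = 33.56 MJ/m².

33.6 MJ/m²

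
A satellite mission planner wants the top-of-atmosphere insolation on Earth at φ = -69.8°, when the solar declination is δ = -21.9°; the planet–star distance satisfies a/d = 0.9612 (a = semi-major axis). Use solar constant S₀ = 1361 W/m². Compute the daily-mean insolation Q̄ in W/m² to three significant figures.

cos H₀ = −tan(-69.8°) tan(-21.900°) = -1.0926 ≤ −1 ⇒ polar day, H₀ = π.
Bracket: H₀ sin φ sin δ + cos φ cos δ sin H₀ = 3.1416×-0.93849×-0.37299 + 0.34530×0.92784×0.00000 = 1.099709 + 0.000000 = 1.099709.
Inverse-square distance factor (a/d)² = 0.9612² = 0.923905.
Q̄ = (S₀/π) × 0.923905 × [bracket] = (1361/π) × 0.923905 × 1.099709 = 440.2 W/m².

Q̄ ≈ 440 W/m²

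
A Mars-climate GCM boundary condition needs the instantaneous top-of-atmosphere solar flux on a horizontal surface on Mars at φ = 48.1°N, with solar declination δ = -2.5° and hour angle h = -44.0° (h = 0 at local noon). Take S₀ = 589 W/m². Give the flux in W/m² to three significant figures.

cos θ_z = sin φ sin δ + cos φ cos δ cos h = -0.032466 + 0.479941 = 0.447475.
Flux = S₀ · cos θ_z = 589 × 0.447475 = 263.6 W/m².

264 W/m²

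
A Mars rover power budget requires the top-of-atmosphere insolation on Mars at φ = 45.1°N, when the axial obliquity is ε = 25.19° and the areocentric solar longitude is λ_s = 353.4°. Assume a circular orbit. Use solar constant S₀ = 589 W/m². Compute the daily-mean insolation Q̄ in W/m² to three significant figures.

sin δ = sin 25.19° × sin 353.4° = -0.04892, so δ = -2.804°.
cos H₀ = −tan(+45.1°) tan(-2.804°) = 0.0491, H₀ = 1.5216 rad.
Bracket: H₀ sin φ sin δ + cos φ cos δ sin H₀ = 1.5216×0.70834×-0.04892 + 0.70587×0.99880×0.99879 = -0.052726 + 0.704170 = 0.651444.
Q̄ = (S₀/π) × [bracket] = (589/π) × 0.651444 = 122.1 W/m².

Q̄ ≈ 122 W/m²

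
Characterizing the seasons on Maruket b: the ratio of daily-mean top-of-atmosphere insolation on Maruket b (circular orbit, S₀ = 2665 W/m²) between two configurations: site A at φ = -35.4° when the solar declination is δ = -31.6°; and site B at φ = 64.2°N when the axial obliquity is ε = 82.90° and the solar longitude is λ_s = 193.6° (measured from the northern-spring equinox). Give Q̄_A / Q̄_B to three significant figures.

Q̄_A / Q̄_B ≈ 8.45

— Configuration A (φ=-35.4°):
cos H₀ = −tan(-35.4°) tan(-31.600°) = -0.4372, H₀ = 2.0233 rad.
Bracket: H₀ sin φ sin δ + cos φ cos δ sin H₀ = 2.0233×-0.57928×-0.52399 + 0.81513×0.85173×0.89936 = 0.614146 + 0.624399 = 1.238545.
Q̄ = (S₀/π) × [bracket] = (2665/π) × 1.238545 = 1050.7 W/m².
— Configuration B (φ=+64.2°):
Solar declination: sin δ = sin ε · sin λ_s = sin 82.90° × sin 193.6° = -0.23334, so δ = -13.494°.
cos H₀ = −tan(+64.2°) tan(-13.494°) = 0.4964, H₀ = 1.0514 rad.
Bracket: H₀ sin φ sin δ + cos φ cos δ sin H₀ = 1.0514×0.90032×-0.23334 + 0.43523×0.97240×0.86810 = -0.220879 + 0.367395 = 0.146516.
Q̄ = (S₀/π) × [bracket] = (2665/π) × 0.146516 = 124.29 W/m².
Ratio Q̄_A / Q̄_B = 1050.7 / 124.29 = 8.454.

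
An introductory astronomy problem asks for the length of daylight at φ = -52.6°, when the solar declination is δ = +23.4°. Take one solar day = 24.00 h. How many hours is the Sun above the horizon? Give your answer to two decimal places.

cos H₀ = −tan φ · tan δ = −tan(-52.6°) × tan(+23.400°) = 0.5660, so H₀ = 0.9692 rad = 55.53°.
Daylight = 2H₀/(2π) × 24.00 h = (0.9692/π) × 24.00 = 7.40 h.

7.40 h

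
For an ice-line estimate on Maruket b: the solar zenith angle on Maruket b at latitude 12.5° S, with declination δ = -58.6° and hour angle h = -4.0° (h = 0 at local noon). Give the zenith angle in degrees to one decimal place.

cos θ_z = sin φ sin δ + cos φ cos δ cos h = 0.184742 + 0.507421 = 0.692163.
θ_z = arccos(0.692163) = 46.2°.

θ_z = 46.2°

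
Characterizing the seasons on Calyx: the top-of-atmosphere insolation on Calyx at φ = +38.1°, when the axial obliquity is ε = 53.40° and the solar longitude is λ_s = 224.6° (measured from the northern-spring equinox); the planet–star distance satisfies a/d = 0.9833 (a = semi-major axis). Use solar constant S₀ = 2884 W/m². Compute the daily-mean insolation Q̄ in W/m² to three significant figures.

Solar declination: sin δ = sin ε · sin λ_s = sin 53.40° × sin 224.6° = -0.56370, so δ = -34.312°.
cos H₀ = −tan(+38.1°) tan(-34.312°) = 0.5351, H₀ = 1.0061 rad.
Bracket: H₀ sin φ sin δ + cos φ cos δ sin H₀ = 1.0061×0.61704×-0.56370 + 0.78694×0.82598×0.84478 = -0.349947 + 0.549104 = 0.199157.
Inverse-square distance factor (a/d)² = 0.9833² = 0.966879.
Q̄ = (S₀/π) × 0.966879 × [bracket] = (2884/π) × 0.966879 × 0.199157 = 176.8 W/m².

Q̄ ≈ 177 W/m²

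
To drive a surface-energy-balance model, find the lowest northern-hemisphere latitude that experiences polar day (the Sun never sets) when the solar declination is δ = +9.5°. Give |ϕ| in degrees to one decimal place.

|ϕ| = 80.5°

Polar day requires cos h₀ = −tan ϕ tan δ ≤ −1, i.e. tan ϕ tan δ ≥ 1.
The boundary is |tan ϕ| · |tan δ| = 1, so |ϕ| = 90° − |δ| = 90° − 9.5° = 80.5° in the northern hemisphere.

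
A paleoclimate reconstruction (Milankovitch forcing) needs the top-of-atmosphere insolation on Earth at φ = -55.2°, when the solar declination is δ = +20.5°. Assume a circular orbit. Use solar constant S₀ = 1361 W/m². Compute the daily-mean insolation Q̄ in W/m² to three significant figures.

cos H₀ = −tan(-55.2°) tan(+20.500°) = 0.5379, H₀ = 1.0028 rad.
Bracket: H₀ sin φ sin δ + cos φ cos δ sin H₀ = 1.0028×-0.82115×0.35021 + 0.57071×0.93667×0.84298 = -0.288380 + 0.450629 = 0.162249.
Q̄ = (S₀/π) × [bracket] = (1361/π) × 0.162249 = 70.29 W/m².

Q̄ ≈ 70.3 W/m²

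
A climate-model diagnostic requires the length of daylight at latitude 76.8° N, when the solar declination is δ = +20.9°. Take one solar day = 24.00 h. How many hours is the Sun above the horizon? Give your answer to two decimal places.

24.00 h

Sunrise equation: cos H₀ = −tan φ · tan δ = -1.6281 ≤ −1, so the Sun never sets (polar day) and H₀ = π.
Daylight = 2H₀/(2π) × 24.00 h = (3.1416/π) × 24.00 = 24.00 h.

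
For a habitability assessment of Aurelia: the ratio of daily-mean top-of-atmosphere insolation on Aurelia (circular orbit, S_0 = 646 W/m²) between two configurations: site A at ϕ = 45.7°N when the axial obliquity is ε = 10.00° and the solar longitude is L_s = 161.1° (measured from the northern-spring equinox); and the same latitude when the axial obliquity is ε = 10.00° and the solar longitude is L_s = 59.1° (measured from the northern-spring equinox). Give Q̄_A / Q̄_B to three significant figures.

Q̄_A / Q̄_B ≈ 0.879

— Configuration A (ϕ=+45.7°):
Solar declination: sin δ = sin ε · sin L_s = sin 10.00° × sin 161.1° = 0.05625, so δ = +3.224°.
cos h₀ = −tan(+45.7°) tan(+3.224°) = -0.0577, h₀ = 1.6286 rad.
Bracket: h₀ sin ϕ sin δ + cos ϕ cos δ sin h₀ = 1.6286×0.71569×0.05625 + 0.69842×0.99842×0.99833 = 0.065563 + 0.696152 = 0.761715.
Q̄ = (S_0/π) × [bracket] = (646/π) × 0.761715 = 156.63 W/m².
— Configuration B (ϕ=+45.7°):
Solar declination: sin δ = sin ε · sin L_s = sin 10.00° × sin 59.1° = 0.14900, so δ = +8.569°.
cos h₀ = −tan(+45.7°) tan(+8.569°) = -0.1544, h₀ = 1.7258 rad.
Bracket: h₀ sin ϕ sin δ + cos ϕ cos δ sin h₀ = 1.7258×0.71569×0.14900 + 0.69842×0.98884×0.98801 = 0.184036 + 0.682345 = 0.866381.
Q̄ = (S_0/π) × [bracket] = (646/π) × 0.866381 = 178.15 W/m².
Ratio Q̄_A / Q̄_B = 156.63 / 178.15 = 0.8792.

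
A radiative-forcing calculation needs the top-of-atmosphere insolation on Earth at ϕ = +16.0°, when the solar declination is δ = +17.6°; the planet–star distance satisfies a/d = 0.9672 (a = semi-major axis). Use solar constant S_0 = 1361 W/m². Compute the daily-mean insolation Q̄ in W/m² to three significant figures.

cos h₀ = −tan(+16.0°) tan(+17.600°) = -0.0910, h₀ = 1.6619 rad.
Bracket: h₀ sin ϕ sin δ + cos ϕ cos δ sin h₀ = 1.6619×0.27564×0.30237 + 0.96126×0.95319×0.99585 = 0.138511 + 0.912461 = 1.050972.
Inverse-square distance factor (a/d)² = 0.9672² = 0.935476.
Q̄ = (S_0/π) × 0.935476 × [bracket] = (1361/π) × 0.935476 × 1.050972 = 425.9 W/m².

Q̄ ≈ 426 W/m²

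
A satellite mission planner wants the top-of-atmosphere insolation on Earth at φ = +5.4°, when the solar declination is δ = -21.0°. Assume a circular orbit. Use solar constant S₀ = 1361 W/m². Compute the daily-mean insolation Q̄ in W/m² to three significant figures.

cos H₀ = −tan(+5.4°) tan(-21.000°) = 0.0363, H₀ = 1.5345 rad.
Bracket: H₀ sin φ sin δ + cos φ cos δ sin H₀ = 1.5345×0.09411×-0.35837 + 0.99556×0.93358×0.99934 = -0.051753 + 0.928821 = 0.877068.
Q̄ = (S₀/π) × [bracket] = (1361/π) × 0.877068 = 380.0 W/m².

Q̄ ≈ 380 W/m²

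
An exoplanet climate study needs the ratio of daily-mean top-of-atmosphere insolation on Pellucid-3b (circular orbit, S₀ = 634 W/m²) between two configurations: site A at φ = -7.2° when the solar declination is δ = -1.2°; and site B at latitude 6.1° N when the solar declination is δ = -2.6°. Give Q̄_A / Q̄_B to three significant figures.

Q̄_A / Q̄_B ≈ 1.01

— Configuration A (φ=-7.2°):
cos H₀ = −tan(-7.2°) tan(-1.200°) = -0.0026, H₀ = 1.5734 rad.
Bracket: H₀ sin φ sin δ + cos φ cos δ sin H₀ = 1.5734×-0.12533×-0.02094 + 0.99211×0.99978×1.00000 = 0.004129 + 0.991892 = 0.996021.
Q̄ = (S₀/π) × [bracket] = (634/π) × 0.996021 = 201.01 W/m².
— Configuration B (φ=+6.1°):
cos H₀ = −tan(+6.1°) tan(-2.600°) = 0.0049, H₀ = 1.5659 rad.
Bracket: H₀ sin φ sin δ + cos φ cos δ sin H₀ = 1.5659×0.10626×-0.04536 + 0.99434×0.99897×0.99999 = -0.007548 + 0.993306 = 0.985758.
Q̄ = (S₀/π) × [bracket] = (634/π) × 0.985758 = 198.93 W/m².
Ratio Q̄_A / Q̄_B = 201.01 / 198.93 = 1.010.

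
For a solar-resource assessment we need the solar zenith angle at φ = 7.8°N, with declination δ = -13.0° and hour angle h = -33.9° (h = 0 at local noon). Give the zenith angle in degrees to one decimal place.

cos θ_z = sin φ sin δ + cos φ cos δ cos h = -0.030529 + 0.801257 = 0.770728.
θ_z = arccos(0.770728) = 39.6°.

θ_z = 39.6°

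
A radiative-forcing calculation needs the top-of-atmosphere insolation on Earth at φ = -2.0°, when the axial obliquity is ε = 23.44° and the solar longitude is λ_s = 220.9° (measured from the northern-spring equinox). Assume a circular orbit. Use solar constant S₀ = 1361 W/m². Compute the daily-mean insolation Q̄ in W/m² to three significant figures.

Q̄ ≈ 424 W/m²

Solar declination: sin δ = sin ε · sin λ_s = sin 23.44° × sin 220.9° = -0.26045, so δ = -15.097°.
cos H₀ = −tan(-2.0°) tan(-15.097°) = -0.0094, H₀ = 1.5802 rad.
Bracket: H₀ sin φ sin δ + cos φ cos δ sin H₀ = 1.5802×-0.03490×-0.26045 + 0.99939×0.96549×0.99996 = 0.014364 + 0.964862 = 0.979226.
Q̄ = (S₀/π) × [bracket] = (1361/π) × 0.979226 = 424.2 W/m².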